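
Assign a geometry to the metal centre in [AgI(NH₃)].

Summing ligand charges against the 0 overall charge gives an oxidation state of +1 for silver.
Group 11 minus oxidation state 1 gives a d¹⁰ configuration.
With 2 monodentate ligands the coordination number is 2.
A d¹⁰ ion with only two ligands adopts a linear arrangement (sp hybridisation; no CFSE preference).

linear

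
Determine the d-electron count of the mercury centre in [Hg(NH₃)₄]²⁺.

Ligand charges: ammonia is neutral. With an overall charge of +2 the mercury centre must be in the +2 oxidation state.
Mercury is a group-12 element; Hg(II) is therefore d¹⁰.

d¹⁰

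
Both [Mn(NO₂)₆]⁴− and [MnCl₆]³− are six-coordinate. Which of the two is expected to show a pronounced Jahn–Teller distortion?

[MnCl₆]³−

[Mn(NO₂)₆]⁴−: Each nitro (N-bound nitrite) is −1; balancing the −4 overall charge requires Mn(II). Manganese is a group-7 element; Mn(II) is therefore d⁵. Nitro (N-bound nitrite) is a strong-field ligand (high in the spectrochemical series) for a first-row metal, so the complex is low-spin. The d⁵ configuration leaves the e_g set evenly filled (or empty) — no strong Jahn–Teller driving force.
[MnCl₆]³−: Each chloride is −1; balancing the −3 overall charge requires Mn(III). Manganese is a group-7 element; Mn(III) is therefore d⁴. Chloride is a weak-field ligand for a first-row metal, so the complex is high-spin. The t₂g³e_g¹ (high-spin) configuration has an unevenly filled e_g set; the Jahn–Teller theorem predicts a tetragonal distortion (typically axial elongation) to lift the degeneracy.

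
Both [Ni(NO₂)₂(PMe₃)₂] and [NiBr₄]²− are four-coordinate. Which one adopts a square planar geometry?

For [Ni(NO₂)₂(PMe₃)₂]: Ligand charges: each nitro (N-bound nitrite) is −1; trimethylphosphine is neutral. With an overall charge of 0 the nickel centre must be in the +2 oxidation state. Ni sits in group 10, so the d-electron count is 10 − 2 = 8. Nitro (N-bound nitrite) and trimethylphosphine are strong-field ligands (high in the spectrochemical series). A 3d d⁸ ion with strong-field ligands gains enough CFSE to favour square planar over tetrahedral. → square planar.
For [NiBr₄]²−: Ligand charges: each bromide is −1. With an overall charge of −2 the nickel centre must be in the +2 oxidation state. Ni sits in group 10, so the d-electron count is 10 − 2 = 8. Bromide is a weak-field ligand. With weak-field ligands the CFSE gain from square planar is small, so a 3d d⁸ ion takes the sterically preferred tetrahedral geometry. → tetrahedral.

[Ni(NO₂)₂(PMe₃)₂]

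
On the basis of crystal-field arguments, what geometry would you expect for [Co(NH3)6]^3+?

Ligand charges: ammonia is neutral. With an overall charge of +3 the cobalt centre must be in the +3 oxidation state.
Group 9 minus oxidation state 3 gives a d⁶ configuration.
With 6 monodentate ligands the coordination number is 6.
Six donors around a single metal centre give an octahedral coordination sphere.

octahedral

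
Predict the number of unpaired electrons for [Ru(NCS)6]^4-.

0

Each isothiocyanate is −1; balancing the −4 overall charge requires Ru(II).
Ru sits in group 8, so the d-electron count is 8 − 2 = 6.
The spin state decides the count: a 4d ion has a large Δₒ and is invariably low-spin.
An octahedral low-spin d⁶ ion is t₂g⁶e_g⁰, giving 0 unpaired electrons.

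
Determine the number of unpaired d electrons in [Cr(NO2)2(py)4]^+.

3

Summing ligand charges against the +1 overall charge gives an oxidation state of +3 for chromium.
Cr sits in group 6, so the d-electron count is 6 − 3 = 3.
In an octahedral field the d³ configuration is t₂g³e_g⁰ (only one arrangement possible), giving 3 unpaired electrons.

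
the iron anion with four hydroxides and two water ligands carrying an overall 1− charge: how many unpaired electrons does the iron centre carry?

Each hydroxide is −1; water is neutral; balancing the −1 overall charge requires Fe(III).
Iron is a group-8 element; Fe(III) is therefore d⁵.
The spin state decides the count: Hydroxide is a weak-field ligand for a first-row metal, so the complex is high-spin.
An octahedral high-spin d⁵ ion is t₂g³e_g², giving 5 unpaired electrons.

5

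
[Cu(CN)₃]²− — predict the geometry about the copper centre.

Each cyanide is −1; balancing the −2 overall charge requires Cu(I).
Group 11 minus oxidation state 1 gives a d¹⁰ configuration.
With 3 monodentate ligands the coordination number is 3.
Three ligands around a d¹⁰ centre minimise repulsion in a trigonal-planar arrangement.

trigonal planar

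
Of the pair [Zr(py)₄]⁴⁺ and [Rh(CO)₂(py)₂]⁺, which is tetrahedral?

For [Zr(py)₄]⁴⁺: Pyridine is neutral; balancing the +4 overall charge requires Zr(IV). Zr sits in group 4, so the d-electron count is 4 − 4 = 0. A d⁰ ion has no crystal-field stabilisation preference between square planar and tetrahedral, so four ligands adopt the sterically favoured tetrahedral geometry. → tetrahedral.
For [Rh(CO)₂(py)₂]⁺: Carbonyl is neutral; pyridine is neutral; balancing the +1 overall charge requires Rh(I). Rhodium is a group-9 element; Rh(I) is therefore d⁸. A 4d d⁸ ion has a large crystal-field splitting; square planar leaves the high-energy d_{x²−y²} orbital empty and maximises CFSE. → square planar.

[Zr(py)₄]⁴⁺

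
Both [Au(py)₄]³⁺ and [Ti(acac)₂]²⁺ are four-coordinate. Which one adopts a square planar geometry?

For [Au(py)₄]³⁺: Ligand charges: pyridine is neutral. With an overall charge of +3 the gold centre must be in the +3 oxidation state. Gold is a group-11 element; Au(III) is therefore d⁸. A 5d d⁸ ion has a large crystal-field splitting; square planar leaves the high-energy d_{x²−y²} orbital empty and maximises CFSE. → square planar.
For [Ti(acac)₂]²⁺: Summing ligand charges against the +2 overall charge gives an oxidation state of +4 for titanium. Group 4 minus oxidation state 4 gives a d⁰ configuration. A d⁰ ion has no crystal-field stabilisation preference between square planar and tetrahedral, so four ligands adopt the sterically favoured tetrahedral geometry. → tetrahedral.

[Au(py)₄]³⁺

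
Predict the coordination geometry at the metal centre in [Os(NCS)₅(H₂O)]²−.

octahedral

Each isothiocyanate is −1; water is neutral; balancing the −2 overall charge requires Os(III).
Os sits in group 8, so the d-electron count is 8 − 3 = 5.
With 6 monodentate ligands the coordination number is 6.
Six donors around a single metal centre give an octahedral coordination sphere.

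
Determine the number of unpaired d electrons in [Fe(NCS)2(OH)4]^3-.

5 unpaired electrons

Summing ligand charges against the −3 overall charge gives an oxidation state of +3 for iron.
Iron is a group-8 element; Fe(III) is therefore d⁵.
The spin state decides the count: Hydroxide and isothiocyanate are weak-field ligands for a first-row metal, so the complex is high-spin.
An octahedral high-spin d⁵ ion is t₂g³e_g², giving 5 unpaired electrons.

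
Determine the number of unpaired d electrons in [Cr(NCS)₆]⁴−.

Summing ligand charges against the −4 overall charge gives an oxidation state of +2 for chromium.
Chromium is a group-6 element; Cr(II) is therefore d⁴.
The spin state decides the count: Isothiocyanate is a weak-field ligand for a first-row metal, so the complex is high-spin.
An octahedral high-spin d⁴ ion is t₂g³e_g¹, giving 4 unpaired electrons.

4 unpaired electrons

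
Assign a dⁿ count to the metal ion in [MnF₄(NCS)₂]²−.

d³

Summing ligand charges against the −2 overall charge gives an oxidation state of +4 for manganese.
Manganese is a group-7 element; Mn(IV) is therefore d³.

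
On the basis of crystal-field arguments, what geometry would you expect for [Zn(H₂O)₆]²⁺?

Summing ligand charges against the +2 overall charge gives an oxidation state of +2 for zinc.
Zn sits in group 12, so the d-electron count is 12 − 2 = 10.
Coordination number: 6.
Six donors around a single metal centre give an octahedral coordination sphere.

octahedral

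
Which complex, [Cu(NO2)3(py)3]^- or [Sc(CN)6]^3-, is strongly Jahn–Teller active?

[Cu(NO2)3(py)3]^-: Each nitro (N-bound nitrite) is −1; pyridine is neutral; balancing the −1 overall charge requires Cu(II). Copper is a group-11 element; Cu(II) is therefore d⁹. The t₂g⁶e_g³ configuration has an unevenly filled e_g set; the Jahn–Teller theorem predicts a tetragonal distortion (typically axial elongation) to lift the degeneracy.
[Sc(CN)6]^3-: Ligand charges: each cyanide is −1. With an overall charge of −3 the scandium centre must be in the +3 oxidation state. Sc sits in group 3, so the d-electron count is 3 − 3 = 0. The d⁰ configuration leaves the e_g set evenly filled (or empty) — no strong Jahn–Teller driving force.

[Cu(NO2)3(py)3]^-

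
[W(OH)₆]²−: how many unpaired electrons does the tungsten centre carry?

Each hydroxide is −1; balancing the −2 overall charge requires W(IV).
W sits in group 6, so the d-electron count is 6 − 4 = 2.
In an octahedral field the d² configuration is t₂g²e_g⁰ (only one arrangement possible), giving 2 unpaired electrons.

2 unpaired electrons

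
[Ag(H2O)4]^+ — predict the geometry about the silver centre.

Water is neutral; balancing the +1 overall charge requires Ag(I).
Silver is a group-11 element; Ag(I) is therefore d¹⁰.
Coordination number: 4.
A d¹⁰ ion has no crystal-field stabilisation preference between square planar and tetrahedral, so four ligands adopt the sterically favoured tetrahedral geometry.

tetrahedral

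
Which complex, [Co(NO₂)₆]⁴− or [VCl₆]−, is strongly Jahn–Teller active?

[Co(NO₂)₆]⁴−: Each nitro (N-bound nitrite) is −1; balancing the −4 overall charge requires Co(II). Cobalt is a group-9 element; Co(II) is therefore d⁷. Nitro (N-bound nitrite) is a strong-field ligand (high in the spectrochemical series) for a first-row metal, so the complex is low-spin. The t₂g⁶e_g¹ (low-spin) configuration has an unevenly filled e_g set; the Jahn–Teller theorem predicts a tetragonal distortion (typically axial elongation) to lift the degeneracy.
[VCl₆]−: Each chloride is −1; balancing the −1 overall charge requires V(V). Vanadium is a group-5 element; V(V) is therefore d⁰. The d⁰ configuration leaves the e_g set evenly filled (or empty) — no strong Jahn–Teller driving force.

[Co(NO₂)₆]⁴−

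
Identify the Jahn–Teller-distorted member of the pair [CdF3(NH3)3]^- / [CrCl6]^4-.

[CrCl6]^4-

[CdF3(NH3)3]^-: Ligand charges: each fluoride is −1; ammonia is neutral. With an overall charge of −1 the cadmium centre must be in the +2 oxidation state. Group 12 minus oxidation state 2 gives a d¹⁰ configuration. The d¹⁰ configuration leaves the e_g set evenly filled (or empty) — no strong Jahn–Teller driving force.
[CrCl6]^4-: Ligand charges: each chloride is −1. With an overall charge of −4 the chromium centre must be in the +2 oxidation state. Cr sits in group 6, so the d-electron count is 6 − 2 = 4. Chloride is a weak-field ligand for a first-row metal, so the complex is high-spin. The t₂g³e_g¹ (high-spin) configuration has an unevenly filled e_g set; the Jahn–Teller theorem predicts a tetragonal distortion (typically axial elongation) to lift the degeneracy.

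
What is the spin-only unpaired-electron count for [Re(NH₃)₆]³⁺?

Ammonia is neutral; balancing the +3 overall charge requires Re(III).
Rhenium is a group-7 element; Re(III) is therefore d⁴.
The spin state decides the count: a 5d ion has a large Δₒ and is invariably low-spin.
An octahedral low-spin d⁴ ion is t₂g⁴e_g⁰, giving 2 unpaired electrons.

2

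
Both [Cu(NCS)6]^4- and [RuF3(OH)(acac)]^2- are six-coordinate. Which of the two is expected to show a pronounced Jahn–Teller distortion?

[Cu(NCS)6]^4-

[Cu(NCS)6]^4-: Ligand charges: each isothiocyanate is −1. With an overall charge of −4 the copper centre must be in the +2 oxidation state. Group 11 minus oxidation state 2 gives a d⁹ configuration. The t₂g⁶e_g³ configuration has an unevenly filled e_g set; the Jahn–Teller theorem predicts a tetragonal distortion (typically axial elongation) to lift the degeneracy.
[RuF3(OH)(acac)]^2-: Ligand charges: each fluoride is −1; each hydroxide is −1; each acetylacetonate is −1. With an overall charge of −2 the ruthenium centre must be in the +3 oxidation state. Group 8 minus oxidation state 3 gives a d⁵ configuration. A 4d ion has a large Δₒ and is invariably low-spin. The d⁵ configuration leaves the e_g set evenly filled (or empty) — no strong Jahn–Teller driving force.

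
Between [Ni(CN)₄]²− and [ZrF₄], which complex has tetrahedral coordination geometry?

[ZrF₄]

For [Ni(CN)₄]²−: Ligand charges: each cyanide is −1. With an overall charge of −2 the nickel centre must be in the +2 oxidation state. Group 10 minus oxidation state 2 gives a d⁸ configuration. Cyanide is a strong-field ligand (high in the spectrochemical series). A 3d d⁸ ion with strong-field ligands gains enough CFSE to favour square planar over tetrahedral. → square planar.
For [ZrF₄]: Summing ligand charges against the 0 overall charge gives an oxidation state of +4 for zirconium. Zr sits in group 4, so the d-electron count is 4 − 4 = 0. A d⁰ ion has no crystal-field stabilisation preference between square planar and tetrahedral, so four ligands adopt the sterically favoured tetrahedral geometry. → tetrahedral.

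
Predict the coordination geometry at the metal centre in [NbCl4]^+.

tetrahedral

Each chloride is −1; balancing the +1 overall charge requires Nb(V).
Group 5 minus oxidation state 5 gives a d⁰ configuration.
Coordination number: 4.
A d⁰ ion has no crystal-field stabilisation preference between square planar and tetrahedral, so four ligands adopt the sterically favoured tetrahedral geometry.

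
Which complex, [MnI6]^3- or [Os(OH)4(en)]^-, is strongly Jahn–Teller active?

[MnI6]^3-

[MnI6]^3-: Each iodide is −1; balancing the −3 overall charge requires Mn(III). Mn sits in group 7, so the d-electron count is 7 − 3 = 4. Iodide is a weak-field ligand for a first-row metal, so the complex is high-spin. The t₂g³e_g¹ (high-spin) configuration has an unevenly filled e_g set; the Jahn–Teller theorem predicts a tetragonal distortion (typically axial elongation) to lift the degeneracy.
[Os(OH)4(en)]^-: Summing ligand charges against the −1 overall charge gives an oxidation state of +3 for osmium. Os sits in group 8, so the d-electron count is 8 − 3 = 5. A 5d ion has a large Δₒ and is invariably low-spin. The d⁵ configuration leaves the e_g set evenly filled (or empty) — no strong Jahn–Teller driving force.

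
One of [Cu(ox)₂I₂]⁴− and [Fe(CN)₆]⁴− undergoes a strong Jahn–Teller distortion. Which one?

[Cu(ox)₂I₂]⁴−: Each oxalate is −2; each iodide is −1; balancing the −4 overall charge requires Cu(II). Group 11 minus oxidation state 2 gives a d⁹ configuration. The t₂g⁶e_g³ configuration has an unevenly filled e_g set; the Jahn–Teller theorem predicts a tetragonal distortion (typically axial elongation) to lift the degeneracy.
[Fe(CN)₆]⁴−: Each cyanide is −1; balancing the −4 overall charge requires Fe(II). Group 8 minus oxidation state 2 gives a d⁶ configuration. Cyanide is a strong-field ligand (high in the spectrochemical series) for a first-row metal, so the complex is low-spin. The d⁶ configuration leaves the e_g set evenly filled (or empty) — no strong Jahn–Teller driving force.

[Cu(ox)₂I₂]⁴−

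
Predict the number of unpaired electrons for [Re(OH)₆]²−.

3

Ligand charges: each hydroxide is −1. With an overall charge of −2 the rhenium centre must be in the +4 oxidation state.
Re sits in group 7, so the d-electron count is 7 − 4 = 3.
In an octahedral field the d³ configuration is t₂g³e_g⁰ (only one arrangement possible), giving 3 unpaired electrons.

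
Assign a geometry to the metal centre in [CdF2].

linear

Each fluoride is −1; balancing the 0 overall charge requires Cd(II).
Cadmium is a group-12 element; Cd(II) is therefore d¹⁰.
Coordination number: 2.
A d¹⁰ ion with only two ligands adopts a linear arrangement (sp hybridisation; no CFSE preference).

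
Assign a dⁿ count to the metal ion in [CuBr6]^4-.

Each bromide is −1; balancing the −4 overall charge requires Cu(II).
Group 11 minus oxidation state 2 gives a d⁹ configuration.

d9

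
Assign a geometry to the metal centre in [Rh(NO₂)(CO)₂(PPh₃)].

square planar

Summing ligand charges against the 0 overall charge gives an oxidation state of +1 for rhodium.
Rhodium is a group-9 element; Rh(I) is therefore d⁸.
Coordination number: 4.
A 4d d⁸ ion has a large crystal-field splitting; square planar leaves the high-energy d_{x²−y²} orbital empty and maximises CFSE.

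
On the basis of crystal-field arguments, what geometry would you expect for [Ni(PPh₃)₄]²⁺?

Summing ligand charges against the +2 overall charge gives an oxidation state of +2 for nickel.
Group 10 minus oxidation state 2 gives a d⁸ configuration.
Coordination number: 4.
Triphenylphosphine is a strong-field ligand (high in the spectrochemical series).
A 3d d⁸ ion with strong-field ligands gains enough CFSE to favour square planar over tetrahedral.

square planar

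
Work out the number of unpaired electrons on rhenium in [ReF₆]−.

Summing ligand charges against the −1 overall charge gives an oxidation state of +5 for rhenium.
Rhenium is a group-7 element; Re(V) is therefore d².
In an octahedral field the d² configuration is t₂g²e_g⁰ (only one arrangement possible), giving 2 unpaired electrons.

2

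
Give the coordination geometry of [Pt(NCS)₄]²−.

Ligand charges: each isothiocyanate is −1. With an overall charge of −2 the platinum centre must be in the +2 oxidation state.
Platinum is a group-10 element; Pt(II) is therefore d⁸.
Coordination number: 4.
A 5d d⁸ ion has a large crystal-field splitting; square planar leaves the high-energy d_{x²−y²} orbital empty and maximises CFSE.

square planar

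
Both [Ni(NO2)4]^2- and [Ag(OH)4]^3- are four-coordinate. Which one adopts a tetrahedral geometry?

For [Ni(NO2)4]^2-: Summing ligand charges against the −2 overall charge gives an oxidation state of +2 for nickel. Ni sits in group 10, so the d-electron count is 10 − 2 = 8. Nitro (N-bound nitrite) is a strong-field ligand (high in the spectrochemical series). A 3d d⁸ ion with strong-field ligands gains enough CFSE to favour square planar over tetrahedral. → square planar.
For [Ag(OH)4]^3-: Ligand charges: each hydroxide is −1. With an overall charge of −3 the silver centre must be in the +1 oxidation state. Ag sits in group 11, so the d-electron count is 11 − 1 = 10. A d¹⁰ ion has no crystal-field stabilisation preference between square planar and tetrahedral, so four ligands adopt the sterically favoured tetrahedral geometry. → tetrahedral.

[Ag(OH)4]^3-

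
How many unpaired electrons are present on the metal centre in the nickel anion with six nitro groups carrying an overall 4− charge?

Ligand charges: each nitro (N-bound nitrite) is −1. With an overall charge of −4 the nickel centre must be in the +2 oxidation state.
Ni sits in group 10, so the d-electron count is 10 − 2 = 8.
In an octahedral field the d⁸ configuration is t₂g⁶e_g² (only one arrangement possible), giving 2 unpaired electrons.

2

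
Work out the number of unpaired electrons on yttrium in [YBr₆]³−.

Ligand charges: each bromide is −1. With an overall charge of −3 the yttrium centre must be in the +3 oxidation state.
Y sits in group 3, so the d-electron count is 3 − 3 = 0.
In an octahedral field the d⁰ configuration is t₂g⁰e_g⁰, giving 0 unpaired electrons.

0 unpaired electrons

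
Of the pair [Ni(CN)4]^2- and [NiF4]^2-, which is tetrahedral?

For [Ni(CN)4]^2-: Ligand charges: each cyanide is −1. With an overall charge of −2 the nickel centre must be in the +2 oxidation state. Nickel is a group-10 element; Ni(II) is therefore d⁸. Cyanide is a strong-field ligand (high in the spectrochemical series). A 3d d⁸ ion with strong-field ligands gains enough CFSE to favour square planar over tetrahedral. → square planar.
For [NiF4]^2-: Ligand charges: each fluoride is −1. With an overall charge of −2 the nickel centre must be in the +2 oxidation state. Ni sits in group 10, so the d-electron count is 10 − 2 = 8. Fluoride is a weak-field ligand. With weak-field ligands the CFSE gain from square planar is small, so a 3d d⁸ ion takes the sterically preferred tetrahedral geometry. → tetrahedral.

[NiF4]^2-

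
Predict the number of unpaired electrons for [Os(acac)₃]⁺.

2

Summing ligand charges against the +1 overall charge gives an oxidation state of +4 for osmium.
Group 8 minus oxidation state 4 gives a d⁴ configuration.
Counting donor atoms: 3×acetylacetonate (bidentate) → 6 donors. Coordination number = 6.
The spin state decides the count: a 5d ion has a large Δₒ and is invariably low-spin.
An octahedral low-spin d⁴ ion is t₂g⁴e_g⁰, giving 2 unpaired electrons.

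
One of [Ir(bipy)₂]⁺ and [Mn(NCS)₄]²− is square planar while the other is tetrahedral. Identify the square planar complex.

For [Ir(bipy)₂]⁺: 2,2′-bipyridine is neutral; balancing the +1 overall charge requires Ir(I). Group 9 minus oxidation state 1 gives a d⁸ configuration. A 5d d⁸ ion has a large crystal-field splitting; square planar leaves the high-energy d_{x²−y²} orbital empty and maximises CFSE. → square planar.
For [Mn(NCS)₄]²−: Summing ligand charges against the −2 overall charge gives an oxidation state of +2 for manganese. Manganese is a group-7 element; Mn(II) is therefore d⁵. A high-spin d⁵ ion has zero CFSE in either geometry, so four ligands adopt the sterically favoured tetrahedral geometry. → tetrahedral.

[Ir(bipy)₂]⁺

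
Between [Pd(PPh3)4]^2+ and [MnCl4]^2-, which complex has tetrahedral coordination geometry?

For [Pd(PPh3)4]^2+: Triphenylphosphine is neutral; balancing the +2 overall charge requires Pd(II). Group 10 minus oxidation state 2 gives a d⁸ configuration. A 4d d⁸ ion has a large crystal-field splitting; square planar leaves the high-energy d_{x²−y²} orbital empty and maximises CFSE. → square planar.
For [MnCl4]^2-: Ligand charges: each chloride is −1. With an overall charge of −2 the manganese centre must be in the +2 oxidation state. Group 7 minus oxidation state 2 gives a d⁵ configuration. A high-spin d⁵ ion has zero CFSE in either geometry, so four ligands adopt the sterically favoured tetrahedral geometry. → tetrahedral.

[MnCl4]^2-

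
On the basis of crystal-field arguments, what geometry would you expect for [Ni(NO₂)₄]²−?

Each nitro (N-bound nitrite) is −1; balancing the −2 overall charge requires Ni(II).
Ni sits in group 10, so the d-electron count is 10 − 2 = 8.
Coordination number: 4.
Nitro (N-bound nitrite) is a strong-field ligand (high in the spectrochemical series).
A 3d d⁸ ion with strong-field ligands gains enough CFSE to favour square planar over tetrahedral.

square planar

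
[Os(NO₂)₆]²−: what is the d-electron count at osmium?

d4

Ligand charges: each nitro (N-bound nitrite) is −1. With an overall charge of −2 the osmium centre must be in the +4 oxidation state.
Group 8 minus oxidation state 4 gives a d⁴ configuration.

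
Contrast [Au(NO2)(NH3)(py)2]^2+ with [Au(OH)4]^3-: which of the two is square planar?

For [Au(NO2)(NH3)(py)2]^2+: Each nitro (N-bound nitrite) is −1; ammonia is neutral; pyridine is neutral; balancing the +2 overall charge requires Au(III). Group 11 minus oxidation state 3 gives a d⁸ configuration. A 5d d⁸ ion has a large crystal-field splitting; square planar leaves the high-energy d_{x²−y²} orbital empty and maximises CFSE. → square planar.
For [Au(OH)4]^3-: Summing ligand charges against the −3 overall charge gives an oxidation state of +1 for gold. Gold is a group-11 element; Au(I) is therefore d¹⁰. A d¹⁰ ion has no crystal-field stabilisation preference between square planar and tetrahedral, so four ligands adopt the sterically favoured tetrahedral geometry. → tetrahedral.

[Au(NO2)(NH3)(py)2]^2+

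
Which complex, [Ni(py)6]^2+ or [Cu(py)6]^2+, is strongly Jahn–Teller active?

[Cu(py)6]^2+

[Ni(py)6]^2+: Summing ligand charges against the +2 overall charge gives an oxidation state of +2 for nickel. Nickel is a group-10 element; Ni(II) is therefore d⁸. The d⁸ configuration leaves the e_g set evenly filled (or empty) — no strong Jahn–Teller driving force.
[Cu(py)6]^2+: Summing ligand charges against the +2 overall charge gives an oxidation state of +2 for copper. Group 11 minus oxidation state 2 gives a d⁹ configuration. The t₂g⁶e_g³ configuration has an unevenly filled e_g set; the Jahn–Teller theorem predicts a tetragonal distortion (typically axial elongation) to lift the degeneracy.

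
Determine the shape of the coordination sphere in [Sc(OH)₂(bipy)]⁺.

tetrahedral

Each hydroxide is −1; 2,2′-bipyridine is neutral; balancing the +1 overall charge requires Sc(III).
Group 3 minus oxidation state 3 gives a d⁰ configuration.
Counting donor atoms: 2×hydroxide (monodentate) → 2 donors; 1×2,2′-bipyridine (bidentate) → 2 donors. Coordination number = 4.
A d⁰ ion has no crystal-field stabilisation preference between square planar and tetrahedral, so four ligands adopt the sterically favoured tetrahedral geometry.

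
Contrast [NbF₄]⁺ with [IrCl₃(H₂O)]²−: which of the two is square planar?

For [NbF₄]⁺: Each fluoride is −1; balancing the +1 overall charge requires Nb(V). Niobium is a group-5 element; Nb(V) is therefore d⁰. A d⁰ ion has no crystal-field stabilisation preference between square planar and tetrahedral, so four ligands adopt the sterically favoured tetrahedral geometry. → tetrahedral.
For [IrCl₃(H₂O)]²−: Each chloride is −1; water is neutral; balancing the −2 overall charge requires Ir(I). Ir sits in group 9, so the d-electron count is 9 − 1 = 8. A 5d d⁸ ion has a large crystal-field splitting; square planar leaves the high-energy d_{x²−y²} orbital empty and maximises CFSE. → square planar.

[IrCl₃(H₂O)]²−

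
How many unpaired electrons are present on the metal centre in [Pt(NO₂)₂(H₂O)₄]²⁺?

0 unpaired electrons

Each nitro (N-bound nitrite) is −1; water is neutral; balancing the +2 overall charge requires Pt(IV).
Platinum is a group-10 element; Pt(IV) is therefore d⁶.
The spin state decides the count: a 5d ion has a large Δₒ and is invariably low-spin.
An octahedral low-spin d⁶ ion is t₂g⁶e_g⁰, giving 0 unpaired electrons.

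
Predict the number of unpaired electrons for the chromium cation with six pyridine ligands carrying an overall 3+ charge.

3

Ligand charges: pyridine is neutral. With an overall charge of +3 the chromium centre must be in the +3 oxidation state.
Cr sits in group 6, so the d-electron count is 6 − 3 = 3.
In an octahedral field the d³ configuration is t₂g³e_g⁰ (only one arrangement possible), giving 3 unpaired electrons.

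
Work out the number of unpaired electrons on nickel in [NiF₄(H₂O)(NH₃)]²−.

Each fluoride is −1; water is neutral; ammonia is neutral; balancing the −2 overall charge requires Ni(II).
Ni sits in group 10, so the d-electron count is 10 − 2 = 8.
In an octahedral field the d⁸ configuration is t₂g⁶e_g² (only one arrangement possible), giving 2 unpaired electrons.

2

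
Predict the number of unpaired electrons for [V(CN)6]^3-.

Each cyanide is −1; balancing the −3 overall charge requires V(III).
V sits in group 5, so the d-electron count is 5 − 3 = 2.
In an octahedral field the d² configuration is t₂g²e_g⁰ (only one arrangement possible), giving 2 unpaired electrons.

2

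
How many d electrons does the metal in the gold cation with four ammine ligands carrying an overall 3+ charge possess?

d8

Ammonia is neutral; balancing the +3 overall charge requires Au(III).
Au sits in group 11, so the d-electron count is 11 − 3 = 8.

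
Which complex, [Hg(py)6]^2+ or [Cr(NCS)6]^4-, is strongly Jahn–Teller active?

[Cr(NCS)6]^4-

[Hg(py)6]^2+: Ligand charges: pyridine is neutral. With an overall charge of +2 the mercury centre must be in the +2 oxidation state. Hg sits in group 12, so the d-electron count is 12 − 2 = 10. The d¹⁰ configuration leaves the e_g set evenly filled (or empty) — no strong Jahn–Teller driving force.
[Cr(NCS)6]^4-: Each isothiocyanate is −1; balancing the −4 overall charge requires Cr(II). Group 6 minus oxidation state 2 gives a d⁴ configuration. Isothiocyanate is a weak-field ligand for a first-row metal, so the complex is high-spin. The t₂g³e_g¹ (high-spin) configuration has an unevenly filled e_g set; the Jahn–Teller theorem predicts a tetragonal distortion (typically axial elongation) to lift the degeneracy.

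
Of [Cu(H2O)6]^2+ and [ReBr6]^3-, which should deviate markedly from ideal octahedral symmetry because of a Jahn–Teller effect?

[Cu(H2O)6]^2+

[Cu(H2O)6]^2+: Summing ligand charges against the +2 overall charge gives an oxidation state of +2 for copper. Cu sits in group 11, so the d-electron count is 11 − 2 = 9. The t₂g⁶e_g³ configuration has an unevenly filled e_g set; the Jahn–Teller theorem predicts a tetragonal distortion (typically axial elongation) to lift the degeneracy.
[ReBr6]^3-: Summing ligand charges against the −3 overall charge gives an oxidation state of +3 for rhenium. Rhenium is a group-7 element; Re(III) is therefore d⁴. A 5d ion has a large Δₒ and is invariably low-spin. The d⁴ configuration leaves the e_g set evenly filled (or empty) — no strong Jahn–Teller driving force.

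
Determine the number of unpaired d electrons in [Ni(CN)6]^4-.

2

Ligand charges: each cyanide is −1. With an overall charge of −4 the nickel centre must be in the +2 oxidation state.
Nickel is a group-10 element; Ni(II) is therefore d⁸.
In an octahedral field the d⁸ configuration is t₂g⁶e_g² (only one arrangement possible), giving 2 unpaired electrons.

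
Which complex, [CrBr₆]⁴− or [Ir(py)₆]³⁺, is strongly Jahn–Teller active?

[CrBr₆]⁴−: Each bromide is −1; balancing the −4 overall charge requires Cr(II). Group 6 minus oxidation state 2 gives a d⁴ configuration. Bromide is a weak-field ligand for a first-row metal, so the complex is high-spin. The t₂g³e_g¹ (high-spin) configuration has an unevenly filled e_g set; the Jahn–Teller theorem predicts a tetragonal distortion (typically axial elongation) to lift the degeneracy.
[Ir(py)₆]³⁺: Ligand charges: pyridine is neutral. With an overall charge of +3 the iridium centre must be in the +3 oxidation state. Iridium is a group-9 element; Ir(III) is therefore d⁶. A 5d ion has a large Δₒ and is invariably low-spin. The d⁶ configuration leaves the e_g set evenly filled (or empty) — no strong Jahn–Teller driving force.

[CrBr₆]⁴−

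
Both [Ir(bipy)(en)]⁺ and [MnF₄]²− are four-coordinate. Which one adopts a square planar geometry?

[Ir(bipy)(en)]⁺

For [Ir(bipy)(en)]⁺: Ligand charges: 2,2′-bipyridine is neutral; ethylenediamine is neutral. With an overall charge of +1 the iridium centre must be in the +1 oxidation state. Ir sits in group 9, so the d-electron count is 9 − 1 = 8. A 5d d⁸ ion has a large crystal-field splitting; square planar leaves the high-energy d_{x²−y²} orbital empty and maximises CFSE. → square planar.
For [MnF₄]²−: Each fluoride is −1; balancing the −2 overall charge requires Mn(II). Group 7 minus oxidation state 2 gives a d⁵ configuration. A high-spin d⁵ ion has zero CFSE in either geometry, so four ligands adopt the sterically favoured tetrahedral geometry. → tetrahedral.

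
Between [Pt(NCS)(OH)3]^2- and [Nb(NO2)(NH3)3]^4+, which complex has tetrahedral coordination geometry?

[Nb(NO2)(NH3)3]^4+

For [Pt(NCS)(OH)3]^2-: Each isothiocyanate is −1; each hydroxide is −1; balancing the −2 overall charge requires Pt(II). Group 10 minus oxidation state 2 gives a d⁸ configuration. A 5d d⁸ ion has a large crystal-field splitting; square planar leaves the high-energy d_{x²−y²} orbital empty and maximises CFSE. → square planar.
For [Nb(NO2)(NH3)3]^4+: Ligand charges: each nitro (N-bound nitrite) is −1; ammonia is neutral. With an overall charge of +4 the niobium centre must be in the +5 oxidation state. Group 5 minus oxidation state 5 gives a d⁰ configuration. A d⁰ ion has no crystal-field stabilisation preference between square planar and tetrahedral, so four ligands adopt the sterically favoured tetrahedral geometry. → tetrahedral.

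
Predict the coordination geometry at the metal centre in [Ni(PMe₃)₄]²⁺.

square planar

Ligand charges: trimethylphosphine is neutral. With an overall charge of +2 the nickel centre must be in the +2 oxidation state.
Ni sits in group 10, so the d-electron count is 10 − 2 = 8.
With 4 monodentate ligands the coordination number is 4.
Trimethylphosphine is a strong-field ligand (high in the spectrochemical series).
A 3d d⁸ ion with strong-field ligands gains enough CFSE to favour square planar over tetrahedral.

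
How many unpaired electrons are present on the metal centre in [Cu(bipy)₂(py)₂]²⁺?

1

Summing ligand charges against the +2 overall charge gives an oxidation state of +2 for copper.
Group 11 minus oxidation state 2 gives a d⁹ configuration.
Counting donor atoms: 2×2,2′-bipyridine (bidentate) → 4 donors; 2×pyridine (monodentate) → 2 donors. Coordination number = 6.
In an octahedral field the d⁹ configuration is t₂g⁶e_g³ (only one arrangement possible), giving 1 unpaired electron.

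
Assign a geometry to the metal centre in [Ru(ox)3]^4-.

Summing ligand charges against the −4 overall charge gives an oxidation state of +2 for ruthenium.
Group 8 minus oxidation state 2 gives a d⁶ configuration.
Counting donor atoms: 3×oxalate (bidentate) → 6 donors. Coordination number = 6.
Six donors around a single metal centre give an octahedral coordination sphere.

octahedral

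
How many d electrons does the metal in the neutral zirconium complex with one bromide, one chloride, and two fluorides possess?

Ligand charges: each bromide is −1; each chloride is −1; each fluoride is −1. With an overall charge of 0 the zirconium centre must be in the +4 oxidation state.
Zirconium is a group-4 element; Zr(IV) is therefore d⁰.

d0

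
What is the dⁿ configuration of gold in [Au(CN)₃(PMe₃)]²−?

Ligand charges: each cyanide is −1; trimethylphosphine is neutral. With an overall charge of −2 the gold centre must be in the +1 oxidation state.
Au sits in group 11, so the d-electron count is 11 − 1 = 10.

d10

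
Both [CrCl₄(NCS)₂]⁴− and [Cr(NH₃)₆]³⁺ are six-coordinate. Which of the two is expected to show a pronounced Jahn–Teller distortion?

[CrCl₄(NCS)₂]⁴−: Each chloride is −1; each isothiocyanate is −1; balancing the −4 overall charge requires Cr(II). Cr sits in group 6, so the d-electron count is 6 − 2 = 4. Chloride and isothiocyanate are weak-field ligands for a first-row metal, so the complex is high-spin. The t₂g³e_g¹ (high-spin) configuration has an unevenly filled e_g set; the Jahn–Teller theorem predicts a tetragonal distortion (typically axial elongation) to lift the degeneracy.
[Cr(NH₃)₆]³⁺: Summing ligand charges against the +3 overall charge gives an oxidation state of +3 for chromium. Chromium is a group-6 element; Cr(III) is therefore d³. The d³ configuration leaves the e_g set evenly filled (or empty) — no strong Jahn–Teller driving force.

[CrCl₄(NCS)₂]⁴−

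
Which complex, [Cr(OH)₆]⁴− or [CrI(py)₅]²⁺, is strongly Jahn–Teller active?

[Cr(OH)₆]⁴−

[Cr(OH)₆]⁴−: Each hydroxide is −1; balancing the −4 overall charge requires Cr(II). Group 6 minus oxidation state 2 gives a d⁴ configuration. Hydroxide is a weak-field ligand for a first-row metal, so the complex is high-spin. The t₂g³e_g¹ (high-spin) configuration has an unevenly filled e_g set; the Jahn–Teller theorem predicts a tetragonal distortion (typically axial elongation) to lift the degeneracy.
[CrI(py)₅]²⁺: Summing ligand charges against the +2 overall charge gives an oxidation state of +3 for chromium. Cr sits in group 6, so the d-electron count is 6 − 3 = 3. The d³ configuration leaves the e_g set evenly filled (or empty) — no strong Jahn–Teller driving force.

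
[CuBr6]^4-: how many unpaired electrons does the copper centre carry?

1 unpaired electron

Ligand charges: each bromide is −1. With an overall charge of −4 the copper centre must be in the +2 oxidation state.
Copper is a group-11 element; Cu(II) is therefore d⁹.
In an octahedral field the d⁹ configuration is t₂g⁶e_g³ (only one arrangement possible), giving 1 unpaired electron.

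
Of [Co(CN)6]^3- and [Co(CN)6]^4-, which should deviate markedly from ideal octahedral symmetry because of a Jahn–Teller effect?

[Co(CN)6]^4-

[Co(CN)6]^3-: Each cyanide is −1; balancing the −3 overall charge requires Co(III). Co sits in group 9, so the d-electron count is 9 − 3 = 6. Co(III) has an exceptionally large octahedral splitting and is low-spin with essentially every ligand except fluoride. The d⁶ configuration leaves the e_g set evenly filled (or empty) — no strong Jahn–Teller driving force.
[Co(CN)6]^4-: Each cyanide is −1; balancing the −4 overall charge requires Co(II). Group 9 minus oxidation state 2 gives a d⁷ configuration. Cyanide is a strong-field ligand (high in the spectrochemical series) for a first-row metal, so the complex is low-spin. The t₂g⁶e_g¹ (low-spin) configuration has an unevenly filled e_g set; the Jahn–Teller theorem predicts a tetragonal distortion (typically axial elongation) to lift the degeneracy.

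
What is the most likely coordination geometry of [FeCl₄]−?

tetrahedral

Summing ligand charges against the −1 overall charge gives an oxidation state of +3 for iron.
Iron is a group-8 element; Fe(III) is therefore d⁵.
With 4 monodentate ligands the coordination number is 4.
Chloride is a weak-field ligand.
A high-spin d⁵ ion has zero CFSE in either geometry, so four ligands adopt the sterically favoured tetrahedral geometry.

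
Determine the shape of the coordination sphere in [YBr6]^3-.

Ligand charges: each bromide is −1. With an overall charge of −3 the yttrium centre must be in the +3 oxidation state.
Yttrium is a group-3 element; Y(III) is therefore d⁰.
Coordination number: 6.
Six donors around a single metal centre give an octahedral coordination sphere.

octahedral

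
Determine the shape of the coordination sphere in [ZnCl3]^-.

Summing ligand charges against the −1 overall charge gives an oxidation state of +2 for zinc.
Zn sits in group 12, so the d-electron count is 12 − 2 = 10.
Coordination number: 3.
Three ligands around a d¹⁰ centre minimise repulsion in a trigonal-planar arrangement.

trigonal planar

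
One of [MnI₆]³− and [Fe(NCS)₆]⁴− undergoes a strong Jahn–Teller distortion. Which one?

[MnI₆]³−

[MnI₆]³−: Each iodide is −1; balancing the −3 overall charge requires Mn(III). Manganese is a group-7 element; Mn(III) is therefore d⁴. Iodide is a weak-field ligand for a first-row metal, so the complex is high-spin. The t₂g³e_g¹ (high-spin) configuration has an unevenly filled e_g set; the Jahn–Teller theorem predicts a tetragonal distortion (typically axial elongation) to lift the degeneracy.
[Fe(NCS)₆]⁴−: Summing ligand charges against the −4 overall charge gives an oxidation state of +2 for iron. Iron is a group-8 element; Fe(II) is therefore d⁶. Isothiocyanate is a weak-field ligand for a first-row metal, so the complex is high-spin. The d⁶ configuration leaves the e_g set evenly filled (or empty) — no strong Jahn–Teller driving force.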